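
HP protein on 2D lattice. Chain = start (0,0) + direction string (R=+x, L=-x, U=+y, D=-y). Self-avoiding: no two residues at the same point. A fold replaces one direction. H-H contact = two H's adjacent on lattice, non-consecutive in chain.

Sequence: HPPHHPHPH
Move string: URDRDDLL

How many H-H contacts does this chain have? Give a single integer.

Positions: [(0, 0), (0, 1), (1, 1), (1, 0), (2, 0), (2, -1), (2, -2), (1, -2), (0, -2)]
H-H contact: residue 0 @(0,0) - residue 3 @(1, 0)

Answer: 1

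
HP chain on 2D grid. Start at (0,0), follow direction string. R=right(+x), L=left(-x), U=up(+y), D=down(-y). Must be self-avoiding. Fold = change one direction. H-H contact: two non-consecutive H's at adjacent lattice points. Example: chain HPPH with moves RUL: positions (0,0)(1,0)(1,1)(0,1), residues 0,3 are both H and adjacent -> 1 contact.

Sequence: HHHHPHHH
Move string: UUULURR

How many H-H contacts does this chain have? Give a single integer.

Positions: [(0, 0), (0, 1), (0, 2), (0, 3), (-1, 3), (-1, 4), (0, 4), (1, 4)]
H-H contact: residue 3 @(0,3) - residue 6 @(0, 4)

Answer: 1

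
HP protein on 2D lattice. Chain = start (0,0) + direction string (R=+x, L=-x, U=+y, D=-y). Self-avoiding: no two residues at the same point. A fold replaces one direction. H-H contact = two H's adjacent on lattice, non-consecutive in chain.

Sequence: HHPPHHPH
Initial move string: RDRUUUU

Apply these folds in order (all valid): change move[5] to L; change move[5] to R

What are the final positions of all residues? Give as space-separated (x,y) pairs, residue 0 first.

Initial moves: RDRUUUU
Fold: move[5]->L => RDRUULU (positions: [(0, 0), (1, 0), (1, -1), (2, -1), (2, 0), (2, 1), (1, 1), (1, 2)])
Fold: move[5]->R => RDRUURU (positions: [(0, 0), (1, 0), (1, -1), (2, -1), (2, 0), (2, 1), (3, 1), (3, 2)])

Answer: (0,0) (1,0) (1,-1) (2,-1) (2,0) (2,1) (3,1) (3,2)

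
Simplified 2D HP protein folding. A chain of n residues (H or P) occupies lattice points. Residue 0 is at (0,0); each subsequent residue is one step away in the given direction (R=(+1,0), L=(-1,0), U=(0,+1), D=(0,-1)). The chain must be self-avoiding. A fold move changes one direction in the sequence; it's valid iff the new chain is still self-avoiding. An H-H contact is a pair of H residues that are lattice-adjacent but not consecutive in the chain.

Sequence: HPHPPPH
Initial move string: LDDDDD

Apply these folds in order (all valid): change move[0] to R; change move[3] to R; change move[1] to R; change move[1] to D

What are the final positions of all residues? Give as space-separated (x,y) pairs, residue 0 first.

Initial moves: LDDDDD
Fold: move[0]->R => RDDDDD (positions: [(0, 0), (1, 0), (1, -1), (1, -2), (1, -3), (1, -4), (1, -5)])
Fold: move[3]->R => RDDRDD (positions: [(0, 0), (1, 0), (1, -1), (1, -2), (2, -2), (2, -3), (2, -4)])
Fold: move[1]->R => RRDRDD (positions: [(0, 0), (1, 0), (2, 0), (2, -1), (3, -1), (3, -2), (3, -3)])
Fold: move[1]->D => RDDRDD (positions: [(0, 0), (1, 0), (1, -1), (1, -2), (2, -2), (2, -3), (2, -4)])

Answer: (0,0) (1,0) (1,-1) (1,-2) (2,-2) (2,-3) (2,-4)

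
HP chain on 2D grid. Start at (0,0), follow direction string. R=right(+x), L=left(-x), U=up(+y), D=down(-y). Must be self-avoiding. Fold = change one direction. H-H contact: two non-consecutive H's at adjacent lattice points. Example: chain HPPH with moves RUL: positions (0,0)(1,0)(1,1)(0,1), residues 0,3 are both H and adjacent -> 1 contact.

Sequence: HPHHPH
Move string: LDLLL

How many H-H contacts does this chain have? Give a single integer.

Answer: 0

Derivation:
Positions: [(0, 0), (-1, 0), (-1, -1), (-2, -1), (-3, -1), (-4, -1)]
No H-H contacts found.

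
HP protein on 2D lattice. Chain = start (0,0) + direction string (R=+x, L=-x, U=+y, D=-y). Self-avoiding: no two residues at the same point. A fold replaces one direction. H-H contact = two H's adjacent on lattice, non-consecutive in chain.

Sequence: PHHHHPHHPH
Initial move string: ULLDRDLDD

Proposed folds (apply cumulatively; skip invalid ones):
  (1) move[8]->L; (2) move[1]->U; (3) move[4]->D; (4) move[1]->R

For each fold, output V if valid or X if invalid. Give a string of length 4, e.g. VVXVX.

Answer: VXVX

Derivation:
Initial: ULLDRDLDD -> [(0, 0), (0, 1), (-1, 1), (-2, 1), (-2, 0), (-1, 0), (-1, -1), (-2, -1), (-2, -2), (-2, -3)]
Fold 1: move[8]->L => ULLDRDLDL VALID
Fold 2: move[1]->U => UULDRDLDL INVALID (collision), skipped
Fold 3: move[4]->D => ULLDDDLDL VALID
Fold 4: move[1]->R => URLDDDLDL INVALID (collision), skipped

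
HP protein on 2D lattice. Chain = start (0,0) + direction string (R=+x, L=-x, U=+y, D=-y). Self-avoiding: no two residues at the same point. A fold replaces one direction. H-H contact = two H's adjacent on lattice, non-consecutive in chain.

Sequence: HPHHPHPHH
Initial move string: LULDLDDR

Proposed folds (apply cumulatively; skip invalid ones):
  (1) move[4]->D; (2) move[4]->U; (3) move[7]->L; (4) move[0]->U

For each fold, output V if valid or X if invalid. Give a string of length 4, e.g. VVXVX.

Initial: LULDLDDR -> [(0, 0), (-1, 0), (-1, 1), (-2, 1), (-2, 0), (-3, 0), (-3, -1), (-3, -2), (-2, -2)]
Fold 1: move[4]->D => LULDDDDR VALID
Fold 2: move[4]->U => LULDUDDR INVALID (collision), skipped
Fold 3: move[7]->L => LULDDDDL VALID
Fold 4: move[0]->U => UULDDDDL VALID

Answer: VXVV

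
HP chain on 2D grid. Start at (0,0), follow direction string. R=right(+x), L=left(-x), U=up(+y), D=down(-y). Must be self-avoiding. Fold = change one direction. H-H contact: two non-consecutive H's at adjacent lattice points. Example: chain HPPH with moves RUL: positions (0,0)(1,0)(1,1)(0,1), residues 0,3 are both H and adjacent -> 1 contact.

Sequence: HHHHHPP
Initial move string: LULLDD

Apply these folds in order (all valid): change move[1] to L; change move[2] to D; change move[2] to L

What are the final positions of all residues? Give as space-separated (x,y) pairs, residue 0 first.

Initial moves: LULLDD
Fold: move[1]->L => LLLLDD (positions: [(0, 0), (-1, 0), (-2, 0), (-3, 0), (-4, 0), (-4, -1), (-4, -2)])
Fold: move[2]->D => LLDLDD (positions: [(0, 0), (-1, 0), (-2, 0), (-2, -1), (-3, -1), (-3, -2), (-3, -3)])
Fold: move[2]->L => LLLLDD (positions: [(0, 0), (-1, 0), (-2, 0), (-3, 0), (-4, 0), (-4, -1), (-4, -2)])

Answer: (0,0) (-1,0) (-2,0) (-3,0) (-4,0) (-4,-1) (-4,-2)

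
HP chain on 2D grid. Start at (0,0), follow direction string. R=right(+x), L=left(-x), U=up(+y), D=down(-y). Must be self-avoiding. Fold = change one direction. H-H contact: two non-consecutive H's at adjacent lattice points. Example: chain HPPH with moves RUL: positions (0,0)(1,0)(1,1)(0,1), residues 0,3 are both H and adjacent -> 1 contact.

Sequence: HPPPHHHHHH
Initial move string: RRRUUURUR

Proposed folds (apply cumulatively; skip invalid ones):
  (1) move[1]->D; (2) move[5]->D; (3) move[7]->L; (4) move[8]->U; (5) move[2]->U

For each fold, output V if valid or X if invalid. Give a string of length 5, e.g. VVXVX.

Initial: RRRUUURUR -> [(0, 0), (1, 0), (2, 0), (3, 0), (3, 1), (3, 2), (3, 3), (4, 3), (4, 4), (5, 4)]
Fold 1: move[1]->D => RDRUUURUR VALID
Fold 2: move[5]->D => RDRUUDRUR INVALID (collision), skipped
Fold 3: move[7]->L => RDRUUURLR INVALID (collision), skipped
Fold 4: move[8]->U => RDRUUURUU VALID
Fold 5: move[2]->U => RDUUUURUU INVALID (collision), skipped

Answer: VXXVX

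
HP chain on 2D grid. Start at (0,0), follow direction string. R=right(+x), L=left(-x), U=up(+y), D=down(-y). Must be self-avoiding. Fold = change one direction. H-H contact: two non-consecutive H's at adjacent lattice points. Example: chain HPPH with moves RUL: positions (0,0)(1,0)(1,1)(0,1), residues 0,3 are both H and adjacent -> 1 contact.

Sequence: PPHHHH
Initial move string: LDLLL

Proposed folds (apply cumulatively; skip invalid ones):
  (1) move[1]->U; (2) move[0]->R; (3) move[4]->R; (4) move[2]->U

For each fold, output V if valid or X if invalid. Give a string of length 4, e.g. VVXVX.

Initial: LDLLL -> [(0, 0), (-1, 0), (-1, -1), (-2, -1), (-3, -1), (-4, -1)]
Fold 1: move[1]->U => LULLL VALID
Fold 2: move[0]->R => RULLL VALID
Fold 3: move[4]->R => RULLR INVALID (collision), skipped
Fold 4: move[2]->U => RUULL VALID

Answer: VVXV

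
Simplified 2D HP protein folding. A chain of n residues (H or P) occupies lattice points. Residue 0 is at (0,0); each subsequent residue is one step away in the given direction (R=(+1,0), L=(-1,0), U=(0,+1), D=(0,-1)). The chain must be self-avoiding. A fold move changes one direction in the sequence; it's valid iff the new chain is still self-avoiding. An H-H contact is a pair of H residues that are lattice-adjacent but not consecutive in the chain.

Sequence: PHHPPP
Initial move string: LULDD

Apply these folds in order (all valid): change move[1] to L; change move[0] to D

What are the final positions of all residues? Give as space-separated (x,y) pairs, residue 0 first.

Answer: (0,0) (0,-1) (-1,-1) (-2,-1) (-2,-2) (-2,-3)

Derivation:
Initial moves: LULDD
Fold: move[1]->L => LLLDD (positions: [(0, 0), (-1, 0), (-2, 0), (-3, 0), (-3, -1), (-3, -2)])
Fold: move[0]->D => DLLDD (positions: [(0, 0), (0, -1), (-1, -1), (-2, -1), (-2, -2), (-2, -3)])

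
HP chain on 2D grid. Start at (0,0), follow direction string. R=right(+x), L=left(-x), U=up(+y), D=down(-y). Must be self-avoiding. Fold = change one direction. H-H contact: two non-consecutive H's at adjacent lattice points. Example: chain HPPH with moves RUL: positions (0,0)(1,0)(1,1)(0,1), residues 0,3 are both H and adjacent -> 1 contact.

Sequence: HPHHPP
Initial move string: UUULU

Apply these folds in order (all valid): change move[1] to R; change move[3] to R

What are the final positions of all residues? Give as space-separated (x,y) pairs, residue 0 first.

Initial moves: UUULU
Fold: move[1]->R => URULU (positions: [(0, 0), (0, 1), (1, 1), (1, 2), (0, 2), (0, 3)])
Fold: move[3]->R => URURU (positions: [(0, 0), (0, 1), (1, 1), (1, 2), (2, 2), (2, 3)])

Answer: (0,0) (0,1) (1,1) (1,2) (2,2) (2,3)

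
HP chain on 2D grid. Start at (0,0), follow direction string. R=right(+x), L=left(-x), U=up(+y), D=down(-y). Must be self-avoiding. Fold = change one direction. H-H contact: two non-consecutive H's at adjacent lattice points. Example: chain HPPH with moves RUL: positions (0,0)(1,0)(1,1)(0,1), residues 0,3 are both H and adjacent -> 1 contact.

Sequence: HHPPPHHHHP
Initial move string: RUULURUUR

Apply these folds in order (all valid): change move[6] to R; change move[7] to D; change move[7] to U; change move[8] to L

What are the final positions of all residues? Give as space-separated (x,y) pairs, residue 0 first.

Answer: (0,0) (1,0) (1,1) (1,2) (0,2) (0,3) (1,3) (2,3) (2,4) (1,4)

Derivation:
Initial moves: RUULURUUR
Fold: move[6]->R => RUULURRUR (positions: [(0, 0), (1, 0), (1, 1), (1, 2), (0, 2), (0, 3), (1, 3), (2, 3), (2, 4), (3, 4)])
Fold: move[7]->D => RUULURRDR (positions: [(0, 0), (1, 0), (1, 1), (1, 2), (0, 2), (0, 3), (1, 3), (2, 3), (2, 2), (3, 2)])
Fold: move[7]->U => RUULURRUR (positions: [(0, 0), (1, 0), (1, 1), (1, 2), (0, 2), (0, 3), (1, 3), (2, 3), (2, 4), (3, 4)])
Fold: move[8]->L => RUULURRUL (positions: [(0, 0), (1, 0), (1, 1), (1, 2), (0, 2), (0, 3), (1, 3), (2, 3), (2, 4), (1, 4)])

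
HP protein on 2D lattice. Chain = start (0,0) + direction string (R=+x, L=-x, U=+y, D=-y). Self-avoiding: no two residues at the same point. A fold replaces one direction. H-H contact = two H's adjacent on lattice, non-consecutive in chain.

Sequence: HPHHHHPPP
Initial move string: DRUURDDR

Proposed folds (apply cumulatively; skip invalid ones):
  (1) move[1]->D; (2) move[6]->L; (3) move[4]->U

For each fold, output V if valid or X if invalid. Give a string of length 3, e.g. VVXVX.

Initial: DRUURDDR -> [(0, 0), (0, -1), (1, -1), (1, 0), (1, 1), (2, 1), (2, 0), (2, -1), (3, -1)]
Fold 1: move[1]->D => DDUURDDR INVALID (collision), skipped
Fold 2: move[6]->L => DRUURDLR INVALID (collision), skipped
Fold 3: move[4]->U => DRUUUDDR INVALID (collision), skipped

Answer: XXX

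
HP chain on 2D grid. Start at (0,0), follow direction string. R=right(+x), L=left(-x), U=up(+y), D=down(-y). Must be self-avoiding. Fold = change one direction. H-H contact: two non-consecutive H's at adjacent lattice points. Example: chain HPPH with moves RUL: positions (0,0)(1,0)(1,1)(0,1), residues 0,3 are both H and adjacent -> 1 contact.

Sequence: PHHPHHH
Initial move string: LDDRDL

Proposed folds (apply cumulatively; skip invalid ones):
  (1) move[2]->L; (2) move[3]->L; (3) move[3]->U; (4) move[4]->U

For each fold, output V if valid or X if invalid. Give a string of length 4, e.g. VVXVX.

Initial: LDDRDL -> [(0, 0), (-1, 0), (-1, -1), (-1, -2), (0, -2), (0, -3), (-1, -3)]
Fold 1: move[2]->L => LDLRDL INVALID (collision), skipped
Fold 2: move[3]->L => LDDLDL VALID
Fold 3: move[3]->U => LDDUDL INVALID (collision), skipped
Fold 4: move[4]->U => LDDLUL VALID

Answer: XVXV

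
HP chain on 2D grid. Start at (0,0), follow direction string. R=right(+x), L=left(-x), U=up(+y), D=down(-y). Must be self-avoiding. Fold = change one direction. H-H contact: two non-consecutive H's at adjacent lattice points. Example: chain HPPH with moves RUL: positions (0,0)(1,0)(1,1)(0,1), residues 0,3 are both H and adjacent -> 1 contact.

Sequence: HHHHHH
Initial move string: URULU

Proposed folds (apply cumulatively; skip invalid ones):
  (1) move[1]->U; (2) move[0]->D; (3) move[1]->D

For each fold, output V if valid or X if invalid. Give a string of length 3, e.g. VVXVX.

Answer: VXX

Derivation:
Initial: URULU -> [(0, 0), (0, 1), (1, 1), (1, 2), (0, 2), (0, 3)]
Fold 1: move[1]->U => UUULU VALID
Fold 2: move[0]->D => DUULU INVALID (collision), skipped
Fold 3: move[1]->D => UDULU INVALID (collision), skipped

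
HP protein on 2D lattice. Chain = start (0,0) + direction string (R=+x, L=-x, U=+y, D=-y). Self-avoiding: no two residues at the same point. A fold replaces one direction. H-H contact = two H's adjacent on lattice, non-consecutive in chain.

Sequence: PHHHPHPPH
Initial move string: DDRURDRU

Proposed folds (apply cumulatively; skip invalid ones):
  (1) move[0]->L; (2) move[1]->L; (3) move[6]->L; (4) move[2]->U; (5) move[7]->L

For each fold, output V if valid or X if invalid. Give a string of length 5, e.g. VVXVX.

Answer: XXXXX

Derivation:
Initial: DDRURDRU -> [(0, 0), (0, -1), (0, -2), (1, -2), (1, -1), (2, -1), (2, -2), (3, -2), (3, -1)]
Fold 1: move[0]->L => LDRURDRU INVALID (collision), skipped
Fold 2: move[1]->L => DLRURDRU INVALID (collision), skipped
Fold 3: move[6]->L => DDRURDLU INVALID (collision), skipped
Fold 4: move[2]->U => DDUURDRU INVALID (collision), skipped
Fold 5: move[7]->L => DDRURDRL INVALID (collision), skipped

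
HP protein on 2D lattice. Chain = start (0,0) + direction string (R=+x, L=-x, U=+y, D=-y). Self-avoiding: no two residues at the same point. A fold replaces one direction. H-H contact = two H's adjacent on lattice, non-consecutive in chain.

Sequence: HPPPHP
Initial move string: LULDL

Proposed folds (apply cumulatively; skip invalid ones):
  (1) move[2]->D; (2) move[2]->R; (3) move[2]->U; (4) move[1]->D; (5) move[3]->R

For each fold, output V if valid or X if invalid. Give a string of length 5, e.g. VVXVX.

Initial: LULDL -> [(0, 0), (-1, 0), (-1, 1), (-2, 1), (-2, 0), (-3, 0)]
Fold 1: move[2]->D => LUDDL INVALID (collision), skipped
Fold 2: move[2]->R => LURDL INVALID (collision), skipped
Fold 3: move[2]->U => LUUDL INVALID (collision), skipped
Fold 4: move[1]->D => LDLDL VALID
Fold 5: move[3]->R => LDLRL INVALID (collision), skipped

Answer: XXXVX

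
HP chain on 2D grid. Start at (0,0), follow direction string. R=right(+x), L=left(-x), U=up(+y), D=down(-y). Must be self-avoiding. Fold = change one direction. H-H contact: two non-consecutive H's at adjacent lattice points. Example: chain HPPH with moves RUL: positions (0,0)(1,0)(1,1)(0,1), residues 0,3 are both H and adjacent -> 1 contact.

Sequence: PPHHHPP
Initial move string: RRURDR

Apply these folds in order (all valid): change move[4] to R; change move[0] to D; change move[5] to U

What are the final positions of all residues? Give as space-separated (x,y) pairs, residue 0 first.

Answer: (0,0) (0,-1) (1,-1) (1,0) (2,0) (3,0) (3,1)

Derivation:
Initial moves: RRURDR
Fold: move[4]->R => RRURRR (positions: [(0, 0), (1, 0), (2, 0), (2, 1), (3, 1), (4, 1), (5, 1)])
Fold: move[0]->D => DRURRR (positions: [(0, 0), (0, -1), (1, -1), (1, 0), (2, 0), (3, 0), (4, 0)])
Fold: move[5]->U => DRURRU (positions: [(0, 0), (0, -1), (1, -1), (1, 0), (2, 0), (3, 0), (3, 1)])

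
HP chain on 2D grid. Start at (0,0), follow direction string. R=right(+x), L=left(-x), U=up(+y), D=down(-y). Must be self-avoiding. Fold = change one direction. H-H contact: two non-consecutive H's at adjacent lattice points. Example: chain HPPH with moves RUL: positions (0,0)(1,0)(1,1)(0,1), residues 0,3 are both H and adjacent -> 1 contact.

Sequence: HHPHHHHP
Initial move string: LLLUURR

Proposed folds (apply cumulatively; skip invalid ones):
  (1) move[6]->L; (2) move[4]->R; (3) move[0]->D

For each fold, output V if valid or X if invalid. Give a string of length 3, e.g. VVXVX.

Answer: XVX

Derivation:
Initial: LLLUURR -> [(0, 0), (-1, 0), (-2, 0), (-3, 0), (-3, 1), (-3, 2), (-2, 2), (-1, 2)]
Fold 1: move[6]->L => LLLUURL INVALID (collision), skipped
Fold 2: move[4]->R => LLLURRR VALID
Fold 3: move[0]->D => DLLURRR INVALID (collision), skipped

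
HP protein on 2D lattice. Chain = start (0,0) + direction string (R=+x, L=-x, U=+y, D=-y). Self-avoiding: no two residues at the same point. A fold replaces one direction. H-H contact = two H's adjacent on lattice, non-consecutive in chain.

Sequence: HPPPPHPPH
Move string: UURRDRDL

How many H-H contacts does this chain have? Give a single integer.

Positions: [(0, 0), (0, 1), (0, 2), (1, 2), (2, 2), (2, 1), (3, 1), (3, 0), (2, 0)]
H-H contact: residue 5 @(2,1) - residue 8 @(2, 0)

Answer: 1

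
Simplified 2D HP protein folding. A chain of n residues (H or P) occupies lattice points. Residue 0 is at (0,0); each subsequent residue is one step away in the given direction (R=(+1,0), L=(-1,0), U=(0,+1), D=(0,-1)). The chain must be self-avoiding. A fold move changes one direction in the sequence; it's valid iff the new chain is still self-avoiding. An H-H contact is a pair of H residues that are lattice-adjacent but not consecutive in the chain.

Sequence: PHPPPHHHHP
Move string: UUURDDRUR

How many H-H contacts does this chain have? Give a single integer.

Answer: 2

Derivation:
Positions: [(0, 0), (0, 1), (0, 2), (0, 3), (1, 3), (1, 2), (1, 1), (2, 1), (2, 2), (3, 2)]
H-H contact: residue 1 @(0,1) - residue 6 @(1, 1)
H-H contact: residue 5 @(1,2) - residue 8 @(2, 2)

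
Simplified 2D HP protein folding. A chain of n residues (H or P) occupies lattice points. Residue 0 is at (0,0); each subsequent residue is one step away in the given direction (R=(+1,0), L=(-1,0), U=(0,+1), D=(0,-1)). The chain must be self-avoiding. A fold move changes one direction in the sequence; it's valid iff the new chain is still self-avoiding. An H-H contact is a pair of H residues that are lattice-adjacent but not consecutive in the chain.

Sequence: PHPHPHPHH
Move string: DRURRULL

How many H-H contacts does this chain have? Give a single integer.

Answer: 1

Derivation:
Positions: [(0, 0), (0, -1), (1, -1), (1, 0), (2, 0), (3, 0), (3, 1), (2, 1), (1, 1)]
H-H contact: residue 3 @(1,0) - residue 8 @(1, 1)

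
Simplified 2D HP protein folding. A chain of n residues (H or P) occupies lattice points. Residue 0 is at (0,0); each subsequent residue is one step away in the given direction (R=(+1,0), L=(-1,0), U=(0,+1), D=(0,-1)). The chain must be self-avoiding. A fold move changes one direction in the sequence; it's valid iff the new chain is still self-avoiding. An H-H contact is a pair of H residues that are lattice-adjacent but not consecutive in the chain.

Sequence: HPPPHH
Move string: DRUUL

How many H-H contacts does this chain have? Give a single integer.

Positions: [(0, 0), (0, -1), (1, -1), (1, 0), (1, 1), (0, 1)]
H-H contact: residue 0 @(0,0) - residue 5 @(0, 1)

Answer: 1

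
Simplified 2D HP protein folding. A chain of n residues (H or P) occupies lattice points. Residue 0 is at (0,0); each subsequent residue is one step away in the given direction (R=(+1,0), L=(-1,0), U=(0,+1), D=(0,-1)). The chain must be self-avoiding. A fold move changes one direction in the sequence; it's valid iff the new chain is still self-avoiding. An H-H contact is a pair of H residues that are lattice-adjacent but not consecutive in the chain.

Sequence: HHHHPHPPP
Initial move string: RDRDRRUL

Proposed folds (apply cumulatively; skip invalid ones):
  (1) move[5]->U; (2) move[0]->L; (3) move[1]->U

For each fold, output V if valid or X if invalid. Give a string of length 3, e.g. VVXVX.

Answer: VXV

Derivation:
Initial: RDRDRRUL -> [(0, 0), (1, 0), (1, -1), (2, -1), (2, -2), (3, -2), (4, -2), (4, -1), (3, -1)]
Fold 1: move[5]->U => RDRDRUUL VALID
Fold 2: move[0]->L => LDRDRUUL INVALID (collision), skipped
Fold 3: move[1]->U => RURDRUUL VALID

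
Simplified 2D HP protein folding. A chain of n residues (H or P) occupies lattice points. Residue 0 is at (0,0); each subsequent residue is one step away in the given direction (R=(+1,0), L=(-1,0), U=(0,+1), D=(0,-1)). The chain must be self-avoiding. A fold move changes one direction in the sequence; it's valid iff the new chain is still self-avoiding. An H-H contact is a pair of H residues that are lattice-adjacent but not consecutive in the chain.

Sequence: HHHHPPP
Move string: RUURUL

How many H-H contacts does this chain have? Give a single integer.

Positions: [(0, 0), (1, 0), (1, 1), (1, 2), (2, 2), (2, 3), (1, 3)]
No H-H contacts found.

Answer: 0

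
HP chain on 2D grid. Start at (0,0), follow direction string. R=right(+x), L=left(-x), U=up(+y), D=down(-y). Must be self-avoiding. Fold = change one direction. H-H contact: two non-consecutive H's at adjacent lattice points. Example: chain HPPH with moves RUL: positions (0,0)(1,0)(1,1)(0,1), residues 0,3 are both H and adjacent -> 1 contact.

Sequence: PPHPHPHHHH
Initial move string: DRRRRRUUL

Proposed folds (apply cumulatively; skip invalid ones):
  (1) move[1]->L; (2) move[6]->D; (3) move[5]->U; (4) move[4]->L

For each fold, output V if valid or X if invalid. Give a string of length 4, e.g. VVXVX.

Initial: DRRRRRUUL -> [(0, 0), (0, -1), (1, -1), (2, -1), (3, -1), (4, -1), (5, -1), (5, 0), (5, 1), (4, 1)]
Fold 1: move[1]->L => DLRRRRUUL INVALID (collision), skipped
Fold 2: move[6]->D => DRRRRRDUL INVALID (collision), skipped
Fold 3: move[5]->U => DRRRRUUUL VALID
Fold 4: move[4]->L => DRRRLUUUL INVALID (collision), skipped

Answer: XXVX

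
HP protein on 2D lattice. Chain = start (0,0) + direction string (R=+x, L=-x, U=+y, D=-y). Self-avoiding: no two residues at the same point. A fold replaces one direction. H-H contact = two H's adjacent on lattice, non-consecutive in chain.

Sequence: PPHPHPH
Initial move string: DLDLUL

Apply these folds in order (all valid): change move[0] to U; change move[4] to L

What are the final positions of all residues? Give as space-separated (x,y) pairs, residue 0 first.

Initial moves: DLDLUL
Fold: move[0]->U => ULDLUL (positions: [(0, 0), (0, 1), (-1, 1), (-1, 0), (-2, 0), (-2, 1), (-3, 1)])
Fold: move[4]->L => ULDLLL (positions: [(0, 0), (0, 1), (-1, 1), (-1, 0), (-2, 0), (-3, 0), (-4, 0)])

Answer: (0,0) (0,1) (-1,1) (-1,0) (-2,0) (-3,0) (-4,0)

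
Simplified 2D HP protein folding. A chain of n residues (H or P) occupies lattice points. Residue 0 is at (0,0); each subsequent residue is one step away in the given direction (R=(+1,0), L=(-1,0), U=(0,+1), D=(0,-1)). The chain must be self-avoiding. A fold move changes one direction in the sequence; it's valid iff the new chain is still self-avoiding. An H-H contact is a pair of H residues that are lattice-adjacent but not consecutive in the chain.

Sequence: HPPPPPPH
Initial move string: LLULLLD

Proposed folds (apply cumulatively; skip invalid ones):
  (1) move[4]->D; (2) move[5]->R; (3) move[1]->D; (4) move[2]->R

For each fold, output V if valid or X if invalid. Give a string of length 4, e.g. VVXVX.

Answer: VXXX

Derivation:
Initial: LLULLLD -> [(0, 0), (-1, 0), (-2, 0), (-2, 1), (-3, 1), (-4, 1), (-5, 1), (-5, 0)]
Fold 1: move[4]->D => LLULDLD VALID
Fold 2: move[5]->R => LLULDRD INVALID (collision), skipped
Fold 3: move[1]->D => LDULDLD INVALID (collision), skipped
Fold 4: move[2]->R => LLRLDLD INVALID (collision), skipped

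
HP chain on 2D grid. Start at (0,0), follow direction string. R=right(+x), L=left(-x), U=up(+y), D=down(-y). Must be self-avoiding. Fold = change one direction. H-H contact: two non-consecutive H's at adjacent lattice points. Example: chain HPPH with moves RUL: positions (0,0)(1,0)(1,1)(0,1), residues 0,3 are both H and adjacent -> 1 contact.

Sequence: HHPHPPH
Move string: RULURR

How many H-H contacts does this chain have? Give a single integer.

Answer: 1

Derivation:
Positions: [(0, 0), (1, 0), (1, 1), (0, 1), (0, 2), (1, 2), (2, 2)]
H-H contact: residue 0 @(0,0) - residue 3 @(0, 1)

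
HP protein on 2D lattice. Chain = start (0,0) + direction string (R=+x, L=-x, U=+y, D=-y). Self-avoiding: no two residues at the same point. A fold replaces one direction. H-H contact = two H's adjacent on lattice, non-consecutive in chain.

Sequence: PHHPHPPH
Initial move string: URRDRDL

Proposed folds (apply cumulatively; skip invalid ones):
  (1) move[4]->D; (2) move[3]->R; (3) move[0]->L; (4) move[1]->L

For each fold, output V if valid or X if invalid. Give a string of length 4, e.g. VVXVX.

Initial: URRDRDL -> [(0, 0), (0, 1), (1, 1), (2, 1), (2, 0), (3, 0), (3, -1), (2, -1)]
Fold 1: move[4]->D => URRDDDL VALID
Fold 2: move[3]->R => URRRDDL VALID
Fold 3: move[0]->L => LRRRDDL INVALID (collision), skipped
Fold 4: move[1]->L => ULRRDDL INVALID (collision), skipped

Answer: VVXX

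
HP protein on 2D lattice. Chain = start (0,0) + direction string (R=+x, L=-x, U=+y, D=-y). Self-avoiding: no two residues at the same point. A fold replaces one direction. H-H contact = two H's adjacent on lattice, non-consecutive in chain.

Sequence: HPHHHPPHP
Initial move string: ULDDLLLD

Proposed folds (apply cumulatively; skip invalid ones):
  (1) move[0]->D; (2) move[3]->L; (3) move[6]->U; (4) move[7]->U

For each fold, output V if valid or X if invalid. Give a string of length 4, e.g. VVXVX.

Initial: ULDDLLLD -> [(0, 0), (0, 1), (-1, 1), (-1, 0), (-1, -1), (-2, -1), (-3, -1), (-4, -1), (-4, -2)]
Fold 1: move[0]->D => DLDDLLLD VALID
Fold 2: move[3]->L => DLDLLLLD VALID
Fold 3: move[6]->U => DLDLLLUD INVALID (collision), skipped
Fold 4: move[7]->U => DLDLLLLU VALID

Answer: VVXV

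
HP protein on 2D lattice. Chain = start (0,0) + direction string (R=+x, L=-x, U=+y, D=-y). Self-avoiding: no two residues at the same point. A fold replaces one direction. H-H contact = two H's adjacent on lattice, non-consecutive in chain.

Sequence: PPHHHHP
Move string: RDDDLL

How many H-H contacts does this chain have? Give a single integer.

Positions: [(0, 0), (1, 0), (1, -1), (1, -2), (1, -3), (0, -3), (-1, -3)]
No H-H contacts found.

Answer: 0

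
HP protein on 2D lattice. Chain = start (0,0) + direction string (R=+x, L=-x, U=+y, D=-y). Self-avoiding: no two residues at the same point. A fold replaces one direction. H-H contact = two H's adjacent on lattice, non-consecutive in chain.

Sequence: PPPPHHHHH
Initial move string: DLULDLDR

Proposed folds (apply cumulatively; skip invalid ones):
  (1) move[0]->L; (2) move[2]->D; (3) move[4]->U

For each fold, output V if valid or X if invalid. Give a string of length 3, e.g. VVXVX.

Initial: DLULDLDR -> [(0, 0), (0, -1), (-1, -1), (-1, 0), (-2, 0), (-2, -1), (-3, -1), (-3, -2), (-2, -2)]
Fold 1: move[0]->L => LLULDLDR VALID
Fold 2: move[2]->D => LLDLDLDR VALID
Fold 3: move[4]->U => LLDLULDR INVALID (collision), skipped

Answer: VVX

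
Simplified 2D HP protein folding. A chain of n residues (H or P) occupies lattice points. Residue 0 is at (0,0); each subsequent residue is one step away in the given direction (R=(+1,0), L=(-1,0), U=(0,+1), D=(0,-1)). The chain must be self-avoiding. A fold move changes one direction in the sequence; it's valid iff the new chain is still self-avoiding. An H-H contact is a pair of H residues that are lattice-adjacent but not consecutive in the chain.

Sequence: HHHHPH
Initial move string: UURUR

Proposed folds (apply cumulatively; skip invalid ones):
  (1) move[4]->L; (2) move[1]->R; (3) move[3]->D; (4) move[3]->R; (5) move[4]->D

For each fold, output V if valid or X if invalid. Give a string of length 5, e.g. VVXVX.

Initial: UURUR -> [(0, 0), (0, 1), (0, 2), (1, 2), (1, 3), (2, 3)]
Fold 1: move[4]->L => UURUL VALID
Fold 2: move[1]->R => URRUL VALID
Fold 3: move[3]->D => URRDL VALID
Fold 4: move[3]->R => URRRL INVALID (collision), skipped
Fold 5: move[4]->D => URRDD VALID

Answer: VVVXV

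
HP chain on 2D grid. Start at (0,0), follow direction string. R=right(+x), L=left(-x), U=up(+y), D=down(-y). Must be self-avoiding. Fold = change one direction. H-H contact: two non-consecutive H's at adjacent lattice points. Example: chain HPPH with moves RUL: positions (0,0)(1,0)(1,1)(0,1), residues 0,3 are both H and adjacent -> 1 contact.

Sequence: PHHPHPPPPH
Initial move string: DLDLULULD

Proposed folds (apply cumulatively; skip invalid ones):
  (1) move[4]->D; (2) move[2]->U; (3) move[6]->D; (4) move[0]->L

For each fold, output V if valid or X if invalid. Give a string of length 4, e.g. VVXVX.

Initial: DLDLULULD -> [(0, 0), (0, -1), (-1, -1), (-1, -2), (-2, -2), (-2, -1), (-3, -1), (-3, 0), (-4, 0), (-4, -1)]
Fold 1: move[4]->D => DLDLDLULD VALID
Fold 2: move[2]->U => DLULDLULD VALID
Fold 3: move[6]->D => DLULDLDLD VALID
Fold 4: move[0]->L => LLULDLDLD VALID

Answer: VVVV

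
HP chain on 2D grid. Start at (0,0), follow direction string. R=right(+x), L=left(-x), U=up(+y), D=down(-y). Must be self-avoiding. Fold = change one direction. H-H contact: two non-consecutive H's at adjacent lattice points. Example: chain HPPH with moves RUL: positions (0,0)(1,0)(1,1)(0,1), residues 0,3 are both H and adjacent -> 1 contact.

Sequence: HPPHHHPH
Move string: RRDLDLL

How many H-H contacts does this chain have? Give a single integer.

Answer: 0

Derivation:
Positions: [(0, 0), (1, 0), (2, 0), (2, -1), (1, -1), (1, -2), (0, -2), (-1, -2)]
No H-H contacts found.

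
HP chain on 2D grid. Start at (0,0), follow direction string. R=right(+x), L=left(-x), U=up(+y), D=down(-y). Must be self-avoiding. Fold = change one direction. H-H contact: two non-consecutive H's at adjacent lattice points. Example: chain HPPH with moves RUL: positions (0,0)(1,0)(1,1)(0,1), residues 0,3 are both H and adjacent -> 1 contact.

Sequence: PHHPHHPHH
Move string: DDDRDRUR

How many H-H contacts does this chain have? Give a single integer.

Answer: 1

Derivation:
Positions: [(0, 0), (0, -1), (0, -2), (0, -3), (1, -3), (1, -4), (2, -4), (2, -3), (3, -3)]
H-H contact: residue 4 @(1,-3) - residue 7 @(2, -3)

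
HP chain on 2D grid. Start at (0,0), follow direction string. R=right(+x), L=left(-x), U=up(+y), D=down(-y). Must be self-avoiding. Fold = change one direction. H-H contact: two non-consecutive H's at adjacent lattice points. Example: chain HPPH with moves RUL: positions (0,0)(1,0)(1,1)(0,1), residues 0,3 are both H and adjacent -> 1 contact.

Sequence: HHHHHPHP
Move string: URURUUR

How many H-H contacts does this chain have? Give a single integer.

Positions: [(0, 0), (0, 1), (1, 1), (1, 2), (2, 2), (2, 3), (2, 4), (3, 4)]
No H-H contacts found.

Answer: 0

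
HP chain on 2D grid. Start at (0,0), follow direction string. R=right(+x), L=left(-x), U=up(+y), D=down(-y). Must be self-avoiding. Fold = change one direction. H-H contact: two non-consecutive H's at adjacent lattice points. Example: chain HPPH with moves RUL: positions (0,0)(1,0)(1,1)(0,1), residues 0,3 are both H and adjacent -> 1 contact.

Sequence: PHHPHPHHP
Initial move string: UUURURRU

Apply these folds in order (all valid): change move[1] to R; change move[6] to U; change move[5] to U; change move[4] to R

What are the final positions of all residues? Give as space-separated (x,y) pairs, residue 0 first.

Initial moves: UUURURRU
Fold: move[1]->R => URURURRU (positions: [(0, 0), (0, 1), (1, 1), (1, 2), (2, 2), (2, 3), (3, 3), (4, 3), (4, 4)])
Fold: move[6]->U => URURURUU (positions: [(0, 0), (0, 1), (1, 1), (1, 2), (2, 2), (2, 3), (3, 3), (3, 4), (3, 5)])
Fold: move[5]->U => URURUUUU (positions: [(0, 0), (0, 1), (1, 1), (1, 2), (2, 2), (2, 3), (2, 4), (2, 5), (2, 6)])
Fold: move[4]->R => URURRUUU (positions: [(0, 0), (0, 1), (1, 1), (1, 2), (2, 2), (3, 2), (3, 3), (3, 4), (3, 5)])

Answer: (0,0) (0,1) (1,1) (1,2) (2,2) (3,2) (3,3) (3,4) (3,5)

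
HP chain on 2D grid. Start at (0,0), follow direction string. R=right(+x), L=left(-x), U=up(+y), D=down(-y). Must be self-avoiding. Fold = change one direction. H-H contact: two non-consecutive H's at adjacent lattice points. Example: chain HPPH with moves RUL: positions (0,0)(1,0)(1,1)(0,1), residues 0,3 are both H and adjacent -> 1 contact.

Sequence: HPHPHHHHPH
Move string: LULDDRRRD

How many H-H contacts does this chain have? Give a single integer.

Answer: 1

Derivation:
Positions: [(0, 0), (-1, 0), (-1, 1), (-2, 1), (-2, 0), (-2, -1), (-1, -1), (0, -1), (1, -1), (1, -2)]
H-H contact: residue 0 @(0,0) - residue 7 @(0, -1)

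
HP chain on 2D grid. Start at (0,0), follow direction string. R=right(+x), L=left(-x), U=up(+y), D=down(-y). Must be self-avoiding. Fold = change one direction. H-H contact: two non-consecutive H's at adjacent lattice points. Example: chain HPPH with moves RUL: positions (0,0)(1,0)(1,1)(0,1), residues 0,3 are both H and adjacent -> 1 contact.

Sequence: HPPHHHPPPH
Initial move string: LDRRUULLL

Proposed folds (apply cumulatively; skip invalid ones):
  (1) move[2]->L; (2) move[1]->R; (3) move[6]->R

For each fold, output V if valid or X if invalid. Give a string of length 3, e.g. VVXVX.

Answer: XXX

Derivation:
Initial: LDRRUULLL -> [(0, 0), (-1, 0), (-1, -1), (0, -1), (1, -1), (1, 0), (1, 1), (0, 1), (-1, 1), (-2, 1)]
Fold 1: move[2]->L => LDLRUULLL INVALID (collision), skipped
Fold 2: move[1]->R => LRRRUULLL INVALID (collision), skipped
Fold 3: move[6]->R => LDRRUURLL INVALID (collision), skipped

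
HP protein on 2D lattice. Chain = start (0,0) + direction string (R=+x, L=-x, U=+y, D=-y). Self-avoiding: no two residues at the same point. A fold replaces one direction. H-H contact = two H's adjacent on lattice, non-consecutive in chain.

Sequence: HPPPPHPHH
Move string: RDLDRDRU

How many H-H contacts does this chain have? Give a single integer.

Positions: [(0, 0), (1, 0), (1, -1), (0, -1), (0, -2), (1, -2), (1, -3), (2, -3), (2, -2)]
H-H contact: residue 5 @(1,-2) - residue 8 @(2, -2)

Answer: 1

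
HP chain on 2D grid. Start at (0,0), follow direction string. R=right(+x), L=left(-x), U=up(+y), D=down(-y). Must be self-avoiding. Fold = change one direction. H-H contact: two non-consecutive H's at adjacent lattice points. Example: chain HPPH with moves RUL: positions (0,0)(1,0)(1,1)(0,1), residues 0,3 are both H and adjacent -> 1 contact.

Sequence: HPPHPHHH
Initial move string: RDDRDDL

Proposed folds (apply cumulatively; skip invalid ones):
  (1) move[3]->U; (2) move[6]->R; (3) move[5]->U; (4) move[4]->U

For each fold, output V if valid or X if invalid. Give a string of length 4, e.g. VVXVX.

Initial: RDDRDDL -> [(0, 0), (1, 0), (1, -1), (1, -2), (2, -2), (2, -3), (2, -4), (1, -4)]
Fold 1: move[3]->U => RDDUDDL INVALID (collision), skipped
Fold 2: move[6]->R => RDDRDDR VALID
Fold 3: move[5]->U => RDDRDUR INVALID (collision), skipped
Fold 4: move[4]->U => RDDRUDR INVALID (collision), skipped

Answer: XVXX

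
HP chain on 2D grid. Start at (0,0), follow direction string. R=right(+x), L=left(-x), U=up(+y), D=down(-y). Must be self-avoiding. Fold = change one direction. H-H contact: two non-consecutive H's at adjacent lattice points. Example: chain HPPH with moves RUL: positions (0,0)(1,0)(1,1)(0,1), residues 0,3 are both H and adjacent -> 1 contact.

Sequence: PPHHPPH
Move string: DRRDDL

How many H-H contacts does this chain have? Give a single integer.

Answer: 0

Derivation:
Positions: [(0, 0), (0, -1), (1, -1), (2, -1), (2, -2), (2, -3), (1, -3)]
No H-H contacts found.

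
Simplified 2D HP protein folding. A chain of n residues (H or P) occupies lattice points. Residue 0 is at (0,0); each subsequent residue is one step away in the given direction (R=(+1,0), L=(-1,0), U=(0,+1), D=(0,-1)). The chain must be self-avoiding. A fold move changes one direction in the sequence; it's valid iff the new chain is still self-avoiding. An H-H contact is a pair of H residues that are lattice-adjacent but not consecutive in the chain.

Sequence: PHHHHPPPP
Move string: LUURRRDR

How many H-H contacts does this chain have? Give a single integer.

Answer: 0

Derivation:
Positions: [(0, 0), (-1, 0), (-1, 1), (-1, 2), (0, 2), (1, 2), (2, 2), (2, 1), (3, 1)]
No H-H contacts found.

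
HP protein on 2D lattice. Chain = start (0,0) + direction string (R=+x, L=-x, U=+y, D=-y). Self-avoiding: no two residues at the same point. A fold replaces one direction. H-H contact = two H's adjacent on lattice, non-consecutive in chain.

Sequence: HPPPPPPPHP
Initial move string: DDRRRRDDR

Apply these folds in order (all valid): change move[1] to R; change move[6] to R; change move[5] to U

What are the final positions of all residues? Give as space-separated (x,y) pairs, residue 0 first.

Initial moves: DDRRRRDDR
Fold: move[1]->R => DRRRRRDDR (positions: [(0, 0), (0, -1), (1, -1), (2, -1), (3, -1), (4, -1), (5, -1), (5, -2), (5, -3), (6, -3)])
Fold: move[6]->R => DRRRRRRDR (positions: [(0, 0), (0, -1), (1, -1), (2, -1), (3, -1), (4, -1), (5, -1), (6, -1), (6, -2), (7, -2)])
Fold: move[5]->U => DRRRRURDR (positions: [(0, 0), (0, -1), (1, -1), (2, -1), (3, -1), (4, -1), (4, 0), (5, 0), (5, -1), (6, -1)])

Answer: (0,0) (0,-1) (1,-1) (2,-1) (3,-1) (4,-1) (4,0) (5,0) (5,-1) (6,-1)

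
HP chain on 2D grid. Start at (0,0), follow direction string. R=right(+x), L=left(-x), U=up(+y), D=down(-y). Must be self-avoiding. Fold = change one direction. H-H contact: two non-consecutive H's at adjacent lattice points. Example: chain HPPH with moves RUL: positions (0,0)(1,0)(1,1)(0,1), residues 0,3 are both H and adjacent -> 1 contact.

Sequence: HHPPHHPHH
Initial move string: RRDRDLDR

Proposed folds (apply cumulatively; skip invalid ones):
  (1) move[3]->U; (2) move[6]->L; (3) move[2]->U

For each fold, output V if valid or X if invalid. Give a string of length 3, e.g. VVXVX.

Answer: XXX

Derivation:
Initial: RRDRDLDR -> [(0, 0), (1, 0), (2, 0), (2, -1), (3, -1), (3, -2), (2, -2), (2, -3), (3, -3)]
Fold 1: move[3]->U => RRDUDLDR INVALID (collision), skipped
Fold 2: move[6]->L => RRDRDLLR INVALID (collision), skipped
Fold 3: move[2]->U => RRURDLDR INVALID (collision), skipped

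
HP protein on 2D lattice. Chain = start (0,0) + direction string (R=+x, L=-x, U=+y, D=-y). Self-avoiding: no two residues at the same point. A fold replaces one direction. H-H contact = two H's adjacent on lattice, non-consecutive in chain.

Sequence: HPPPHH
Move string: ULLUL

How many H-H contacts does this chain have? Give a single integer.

Answer: 0

Derivation:
Positions: [(0, 0), (0, 1), (-1, 1), (-2, 1), (-2, 2), (-3, 2)]
No H-H contacts found.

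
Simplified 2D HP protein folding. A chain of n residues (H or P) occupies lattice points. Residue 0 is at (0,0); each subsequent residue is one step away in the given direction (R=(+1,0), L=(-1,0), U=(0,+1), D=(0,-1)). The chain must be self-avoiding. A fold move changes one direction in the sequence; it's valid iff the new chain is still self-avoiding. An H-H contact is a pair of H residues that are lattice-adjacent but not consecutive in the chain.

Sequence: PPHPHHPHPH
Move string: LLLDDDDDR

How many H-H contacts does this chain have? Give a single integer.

Answer: 0

Derivation:
Positions: [(0, 0), (-1, 0), (-2, 0), (-3, 0), (-3, -1), (-3, -2), (-3, -3), (-3, -4), (-3, -5), (-2, -5)]
No H-H contacts found.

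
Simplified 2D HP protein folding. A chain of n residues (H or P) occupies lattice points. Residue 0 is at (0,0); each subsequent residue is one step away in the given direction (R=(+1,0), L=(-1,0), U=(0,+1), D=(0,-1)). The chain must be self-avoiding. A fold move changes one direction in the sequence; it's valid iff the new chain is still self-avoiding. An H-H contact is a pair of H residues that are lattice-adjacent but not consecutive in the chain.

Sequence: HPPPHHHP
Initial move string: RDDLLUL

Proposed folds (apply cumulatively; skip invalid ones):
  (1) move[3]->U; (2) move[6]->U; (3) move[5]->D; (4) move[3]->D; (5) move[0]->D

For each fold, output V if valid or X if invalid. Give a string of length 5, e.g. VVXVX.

Answer: XVXVV

Derivation:
Initial: RDDLLUL -> [(0, 0), (1, 0), (1, -1), (1, -2), (0, -2), (-1, -2), (-1, -1), (-2, -1)]
Fold 1: move[3]->U => RDDULUL INVALID (collision), skipped
Fold 2: move[6]->U => RDDLLUU VALID
Fold 3: move[5]->D => RDDLLDU INVALID (collision), skipped
Fold 4: move[3]->D => RDDDLUU VALID
Fold 5: move[0]->D => DDDDLUU VALID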